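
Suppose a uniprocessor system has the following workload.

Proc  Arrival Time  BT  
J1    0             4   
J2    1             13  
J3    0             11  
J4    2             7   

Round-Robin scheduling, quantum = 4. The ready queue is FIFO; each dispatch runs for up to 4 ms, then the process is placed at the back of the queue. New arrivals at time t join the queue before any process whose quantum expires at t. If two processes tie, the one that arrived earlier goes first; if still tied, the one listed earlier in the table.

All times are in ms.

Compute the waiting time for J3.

Schedule: | J1 0-4 | J3 4-8 | J2 8-12 | J4 12-16 | J3 16-20 | J2 20-24 | J4 24-27 | J3 27-30 | J2 30-35 |
Completion: J1=4  J2=35  J3=30  J4=27
Turnaround (C−A): J1=4  J2=34  J3=30  J4=25
Waiting(J3) = turnaround − burst = 30 − 11 = 19

19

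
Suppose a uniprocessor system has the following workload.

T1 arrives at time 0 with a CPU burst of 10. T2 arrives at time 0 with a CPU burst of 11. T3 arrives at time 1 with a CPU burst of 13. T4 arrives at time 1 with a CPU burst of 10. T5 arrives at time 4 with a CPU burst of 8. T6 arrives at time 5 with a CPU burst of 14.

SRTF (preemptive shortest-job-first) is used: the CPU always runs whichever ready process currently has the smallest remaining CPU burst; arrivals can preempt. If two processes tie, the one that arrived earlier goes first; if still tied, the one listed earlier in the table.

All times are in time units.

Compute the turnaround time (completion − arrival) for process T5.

Schedule: | T1 0-10 | T5 10-18 | T4 18-28 | T2 28-39 | T3 39-52 | T6 52-66 |
Completion: T1=10  T2=39  T3=52  T4=28  T5=18  T6=66
Turnaround (C−A): T1=10  T2=39  T3=51  T4=27  T5=14  T6=61
Turnaround(T5) = completion − arrival = 18 − 4 = 14

14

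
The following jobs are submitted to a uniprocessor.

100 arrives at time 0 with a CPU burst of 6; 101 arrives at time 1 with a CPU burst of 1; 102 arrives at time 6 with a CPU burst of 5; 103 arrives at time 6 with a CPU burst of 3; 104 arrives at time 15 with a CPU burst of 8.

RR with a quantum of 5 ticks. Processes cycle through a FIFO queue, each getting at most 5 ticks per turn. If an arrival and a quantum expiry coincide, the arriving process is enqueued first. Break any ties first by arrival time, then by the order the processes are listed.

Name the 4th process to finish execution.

Schedule: | 100 0-5 | 101 5-6 | 100 6-7 | 102 7-12 | 103 12-15 | 104 15-23 |
Completion: 100=7  101=6  102=12  103=15  104=23
Finish order: 101 → 100 → 102 → 103 → 104

103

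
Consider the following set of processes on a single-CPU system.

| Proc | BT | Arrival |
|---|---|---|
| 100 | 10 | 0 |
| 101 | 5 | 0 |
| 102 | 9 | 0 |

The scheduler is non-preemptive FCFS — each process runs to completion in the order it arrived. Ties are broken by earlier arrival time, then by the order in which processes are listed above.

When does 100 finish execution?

Timeline: | 100 0-10 | 101 10-15 | 102 15-24 |
Completion: 100=10  101=15  102=24
Turnaround (C−A): 100=10  101=15  102=24

10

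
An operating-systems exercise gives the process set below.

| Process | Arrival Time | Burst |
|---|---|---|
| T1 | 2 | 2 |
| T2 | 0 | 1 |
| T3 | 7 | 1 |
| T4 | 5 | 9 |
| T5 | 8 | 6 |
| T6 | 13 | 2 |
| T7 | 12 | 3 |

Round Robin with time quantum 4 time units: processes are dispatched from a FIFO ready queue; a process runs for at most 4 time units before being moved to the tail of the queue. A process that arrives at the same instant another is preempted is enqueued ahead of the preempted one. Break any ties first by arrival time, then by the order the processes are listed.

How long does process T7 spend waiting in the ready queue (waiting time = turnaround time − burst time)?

6

Schedule: | T2 0-1 | idle 1-2 | T1 2-4 | idle 4-5 | T4 5-9 | T3 9-10 | T5 10-14 | T4 14-18 | T7 18-21 | T6 21-23 | T5 23-25 | T4 25-26 |
Completion: T1=4  T2=1  T3=10  T4=26  T5=25  T6=23  T7=21
Waiting(T7) = turnaround − burst = 9 − 3 = 6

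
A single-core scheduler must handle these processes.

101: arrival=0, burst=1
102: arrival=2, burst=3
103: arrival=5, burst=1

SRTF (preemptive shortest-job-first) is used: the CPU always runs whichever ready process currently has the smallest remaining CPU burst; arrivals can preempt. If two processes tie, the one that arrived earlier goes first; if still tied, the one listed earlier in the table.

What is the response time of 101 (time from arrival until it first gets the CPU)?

0

Timeline: | 101 0-1 | idle 1-2 | 102 2-5 | 103 5-6 |
Completion: 101=1  102=5  103=6
Turnaround (C−A): 101=1  102=3  103=1
Response(101) = first start − arrival = 0 − 0 = 0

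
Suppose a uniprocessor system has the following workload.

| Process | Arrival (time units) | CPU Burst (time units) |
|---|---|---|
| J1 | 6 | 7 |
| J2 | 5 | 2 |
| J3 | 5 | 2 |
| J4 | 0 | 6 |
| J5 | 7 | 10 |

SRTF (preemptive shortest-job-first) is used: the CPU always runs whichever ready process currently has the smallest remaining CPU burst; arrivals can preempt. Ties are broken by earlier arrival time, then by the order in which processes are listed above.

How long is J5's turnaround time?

20

Timeline: | J4 0-6 | J2 6-8 | J3 8-10 | J1 10-17 | J5 17-27 |
Completion: J1=17  J2=8  J3=10  J4=6  J5=27
Turnaround(J5) = completion − arrival = 27 − 7 = 20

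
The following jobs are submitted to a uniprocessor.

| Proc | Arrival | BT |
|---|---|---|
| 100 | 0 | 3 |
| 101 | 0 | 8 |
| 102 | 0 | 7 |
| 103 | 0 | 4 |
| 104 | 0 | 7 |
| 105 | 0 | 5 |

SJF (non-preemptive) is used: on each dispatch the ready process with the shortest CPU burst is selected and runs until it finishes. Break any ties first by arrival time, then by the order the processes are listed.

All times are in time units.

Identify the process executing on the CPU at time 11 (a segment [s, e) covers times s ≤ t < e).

Schedule: | 100 0-3 | 103 3-7 | 105 7-12 | 102 12-19 | 104 19-26 | 101 26-34 |
Completion: 100=3  101=34  102=19  103=7  104=26  105=12

105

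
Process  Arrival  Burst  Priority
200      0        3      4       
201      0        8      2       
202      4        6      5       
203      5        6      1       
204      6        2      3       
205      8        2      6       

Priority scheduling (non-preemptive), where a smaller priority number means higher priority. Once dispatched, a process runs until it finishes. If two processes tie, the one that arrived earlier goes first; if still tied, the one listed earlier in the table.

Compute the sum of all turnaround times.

86

Gantt: | 201 0-8 | 203 8-14 | 204 14-16 | 200 16-19 | 202 19-25 | 205 25-27 |
Completion: 200=19  201=8  202=25  203=14  204=16  205=27
Turnaround (C−A): 200=19  201=8  202=21  203=9  204=10  205=19
Turnaround = completion − arrival: 200=19, 201=8, 202=21, 203=9, 204=10, 205=19
Total turnaround = 19 + 8 + 21 + 9 + 10 + 19 = 86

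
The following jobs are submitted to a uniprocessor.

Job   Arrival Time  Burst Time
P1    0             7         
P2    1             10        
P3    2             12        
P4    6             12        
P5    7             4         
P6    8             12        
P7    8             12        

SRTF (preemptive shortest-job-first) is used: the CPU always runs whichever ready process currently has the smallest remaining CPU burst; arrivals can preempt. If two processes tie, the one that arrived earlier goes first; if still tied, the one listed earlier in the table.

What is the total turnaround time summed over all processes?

Timeline: | P1 0-7 | P5 7-11 | P2 11-21 | P3 21-33 | P4 33-45 | P6 45-57 | P7 57-69 |
Completion: P1=7  P2=21  P3=33  P4=45  P5=11  P6=57  P7=69
Turnaround = completion − arrival: P1=7, P2=20, P3=31, P4=39, P5=4, P6=49, P7=61
Total turnaround = 7 + 20 + 31 + 39 + 4 + 49 + 61 = 211

211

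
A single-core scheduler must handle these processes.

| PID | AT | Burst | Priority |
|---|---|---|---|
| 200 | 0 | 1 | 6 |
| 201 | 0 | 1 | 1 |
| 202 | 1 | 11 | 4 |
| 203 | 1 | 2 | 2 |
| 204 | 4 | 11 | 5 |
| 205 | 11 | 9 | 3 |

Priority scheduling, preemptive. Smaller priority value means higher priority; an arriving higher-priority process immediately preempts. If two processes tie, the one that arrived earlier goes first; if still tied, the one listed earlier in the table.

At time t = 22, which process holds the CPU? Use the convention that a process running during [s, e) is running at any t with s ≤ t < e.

Timeline: | 201 0-1 | 203 1-3 | 202 3-11 | 205 11-20 | 202 20-23 | 204 23-34 | 200 34-35 |
Completion: 200=35  201=1  202=23  203=3  204=34  205=20

202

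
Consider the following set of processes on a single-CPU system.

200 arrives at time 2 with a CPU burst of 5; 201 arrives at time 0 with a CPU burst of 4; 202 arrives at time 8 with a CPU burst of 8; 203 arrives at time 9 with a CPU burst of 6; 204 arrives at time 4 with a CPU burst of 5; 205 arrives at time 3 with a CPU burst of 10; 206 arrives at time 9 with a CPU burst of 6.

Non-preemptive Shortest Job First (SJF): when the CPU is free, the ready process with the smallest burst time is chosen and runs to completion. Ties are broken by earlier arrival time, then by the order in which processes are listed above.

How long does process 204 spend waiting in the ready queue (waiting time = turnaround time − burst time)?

Gantt: | 201 0-4 | 200 4-9 | 204 9-14 | 203 14-20 | 206 20-26 | 202 26-34 | 205 34-44 |
Completion: 200=9  201=4  202=34  203=20  204=14  205=44  206=26
Turnaround (C−A): 200=7  201=4  202=26  203=11  204=10  205=41  206=17
Waiting(204) = turnaround − burst = 10 − 5 = 5

5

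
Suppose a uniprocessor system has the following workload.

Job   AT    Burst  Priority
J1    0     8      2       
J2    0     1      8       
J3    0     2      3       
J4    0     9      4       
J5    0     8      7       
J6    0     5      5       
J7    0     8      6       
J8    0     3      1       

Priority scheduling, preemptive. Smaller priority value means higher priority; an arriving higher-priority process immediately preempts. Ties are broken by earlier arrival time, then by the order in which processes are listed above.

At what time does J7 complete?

Timeline: | J8 0-3 | J1 3-11 | J3 11-13 | J4 13-22 | J6 22-27 | J7 27-35 | J5 35-43 | J2 43-44 |
Completion: J1=11  J2=44  J3=13  J4=22  J5=43  J6=27  J7=35  J8=3
Turnaround (C−A): J1=11  J2=44  J3=13  J4=22  J5=43  J6=27  J7=35  J8=3

35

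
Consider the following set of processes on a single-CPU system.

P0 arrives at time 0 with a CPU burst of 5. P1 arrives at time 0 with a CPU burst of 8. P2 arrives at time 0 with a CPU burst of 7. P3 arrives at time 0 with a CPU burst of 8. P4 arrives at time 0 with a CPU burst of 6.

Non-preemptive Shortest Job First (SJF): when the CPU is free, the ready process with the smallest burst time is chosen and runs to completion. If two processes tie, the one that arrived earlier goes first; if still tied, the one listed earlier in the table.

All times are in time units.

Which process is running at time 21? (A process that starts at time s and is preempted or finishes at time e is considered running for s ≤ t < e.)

P1

Schedule: | P0 0-5 | P4 5-11 | P2 11-18 | P1 18-26 | P3 26-34 |
Completion: P0=5  P1=26  P2=18  P3=34  P4=11
Turnaround (C−A): P0=5  P1=26  P2=18  P3=34  P4=11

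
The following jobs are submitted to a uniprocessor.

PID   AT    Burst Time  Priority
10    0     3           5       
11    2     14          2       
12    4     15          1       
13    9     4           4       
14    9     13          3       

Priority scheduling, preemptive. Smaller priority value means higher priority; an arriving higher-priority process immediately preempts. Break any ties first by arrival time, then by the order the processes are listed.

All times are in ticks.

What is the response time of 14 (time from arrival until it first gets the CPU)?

22

Gantt: | 10 0-2 | 11 2-4 | 12 4-19 | 11 19-31 | 14 31-44 | 13 44-48 | 10 48-49 |
Completion: 10=49  11=31  12=19  13=48  14=44
Response(14) = first start − arrival = 31 − 9 = 22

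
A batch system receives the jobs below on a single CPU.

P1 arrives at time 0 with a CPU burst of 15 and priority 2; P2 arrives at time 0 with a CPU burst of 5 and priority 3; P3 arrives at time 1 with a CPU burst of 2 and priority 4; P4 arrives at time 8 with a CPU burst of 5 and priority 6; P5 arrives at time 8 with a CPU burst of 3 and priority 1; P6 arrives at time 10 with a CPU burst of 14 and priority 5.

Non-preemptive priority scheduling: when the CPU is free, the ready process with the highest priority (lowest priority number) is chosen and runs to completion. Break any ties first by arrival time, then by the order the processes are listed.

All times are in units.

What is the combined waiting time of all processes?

Gantt: | P1 0-15 | P5 15-18 | P2 18-23 | P3 23-25 | P6 25-39 | P4 39-44 |
Completion: P1=15  P2=23  P3=25  P4=44  P5=18  P6=39
Turnaround (C−A): P1=15  P2=23  P3=24  P4=36  P5=10  P6=29
Waiting = turnaround − burst: P1=0, P2=18, P3=22, P4=31, P5=7, P6=15
Total waiting = 0 + 18 + 22 + 31 + 7 + 15 = 93

93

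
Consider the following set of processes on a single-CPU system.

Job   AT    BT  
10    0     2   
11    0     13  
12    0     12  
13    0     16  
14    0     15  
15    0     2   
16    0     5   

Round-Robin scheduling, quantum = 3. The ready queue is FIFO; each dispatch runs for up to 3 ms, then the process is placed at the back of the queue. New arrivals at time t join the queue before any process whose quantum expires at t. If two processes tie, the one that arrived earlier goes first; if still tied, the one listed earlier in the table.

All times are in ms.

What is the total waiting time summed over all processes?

Gantt: | 10 0-2 | 11 2-5 | 12 5-8 | 13 8-11 | 14 11-14 | 15 14-16 | 16 16-19 | 11 19-22 | 12 22-25 | 13 25-28 | 14 28-31 | 16 31-33 | 11 33-36 | 12 36-39 | 13 39-42 | 14 42-45 | 11 45-48 | 12 48-51 | 13 51-54 | 14 54-57 | 11 57-58 | 13 58-61 | 14 61-64 | 13 64-65 |
Completion: 10=2  11=58  12=51  13=65  14=64  15=16  16=33
Turnaround (C−A): 10=2  11=58  12=51  13=65  14=64  15=16  16=33
Waiting = turnaround − burst: 10=0, 11=45, 12=39, 13=49, 14=49, 15=14, 16=28
Total waiting = 0 + 45 + 39 + 49 + 49 + 14 + 28 = 224

224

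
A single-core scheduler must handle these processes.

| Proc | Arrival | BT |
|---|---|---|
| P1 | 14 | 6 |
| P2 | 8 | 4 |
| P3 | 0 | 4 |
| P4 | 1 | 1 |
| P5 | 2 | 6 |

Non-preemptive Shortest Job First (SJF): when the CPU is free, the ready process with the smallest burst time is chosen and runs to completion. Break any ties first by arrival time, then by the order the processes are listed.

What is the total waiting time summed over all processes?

10

Schedule: | P3 0-4 | P4 4-5 | P5 5-11 | P2 11-15 | P1 15-21 |
Completion: P1=21  P2=15  P3=4  P4=5  P5=11
Turnaround (C−A): P1=7  P2=7  P3=4  P4=4  P5=9
Waiting = turnaround − burst: P1=1, P2=3, P3=0, P4=3, P5=3
Total waiting = 1 + 3 + 0 + 3 + 3 = 10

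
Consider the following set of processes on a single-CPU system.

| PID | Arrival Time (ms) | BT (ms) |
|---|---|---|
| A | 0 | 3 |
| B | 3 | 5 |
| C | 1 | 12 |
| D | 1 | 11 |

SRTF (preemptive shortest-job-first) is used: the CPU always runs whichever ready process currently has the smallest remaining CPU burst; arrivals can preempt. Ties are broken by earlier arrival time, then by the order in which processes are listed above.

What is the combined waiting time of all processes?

25

Timeline: | A 0-3 | B 3-8 | D 8-19 | C 19-31 |
Completion: A=3  B=8  C=31  D=19
Waiting = turnaround − burst: A=0, B=0, C=18, D=7
Total waiting = 0 + 0 + 18 + 7 = 25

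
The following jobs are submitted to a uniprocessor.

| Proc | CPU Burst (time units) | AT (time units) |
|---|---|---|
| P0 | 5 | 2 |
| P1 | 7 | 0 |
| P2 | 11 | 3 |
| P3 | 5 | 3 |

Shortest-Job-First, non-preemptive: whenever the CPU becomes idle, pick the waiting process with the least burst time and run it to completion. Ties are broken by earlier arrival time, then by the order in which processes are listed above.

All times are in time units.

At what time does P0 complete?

12

Timeline: | P1 0-7 | P0 7-12 | P3 12-17 | P2 17-28 |
Completion: P0=12  P1=7  P2=28  P3=17
Turnaround (C−A): P0=10  P1=7  P2=25  P3=14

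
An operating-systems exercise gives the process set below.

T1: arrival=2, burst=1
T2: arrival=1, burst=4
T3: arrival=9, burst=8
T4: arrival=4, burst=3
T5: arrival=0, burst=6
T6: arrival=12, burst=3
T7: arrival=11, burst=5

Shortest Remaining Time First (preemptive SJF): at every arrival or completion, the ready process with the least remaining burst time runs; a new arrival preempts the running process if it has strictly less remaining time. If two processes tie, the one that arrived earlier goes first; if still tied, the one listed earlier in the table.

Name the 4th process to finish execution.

T5

Gantt: | T5 0-1 | T2 1-2 | T1 2-3 | T2 3-6 | T4 6-9 | T5 9-14 | T6 14-17 | T7 17-22 | T3 22-30 |
Completion: T1=3  T2=6  T3=30  T4=9  T5=14  T6=17  T7=22
Finish order: T1 → T2 → T4 → T5 → T6 → T7 → T3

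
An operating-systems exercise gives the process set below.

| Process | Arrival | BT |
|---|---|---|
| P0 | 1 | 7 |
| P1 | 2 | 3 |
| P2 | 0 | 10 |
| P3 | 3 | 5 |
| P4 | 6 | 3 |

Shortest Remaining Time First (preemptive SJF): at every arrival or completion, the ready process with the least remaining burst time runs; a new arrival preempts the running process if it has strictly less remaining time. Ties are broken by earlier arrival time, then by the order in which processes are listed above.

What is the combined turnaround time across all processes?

Timeline: | P2 0-1 | P0 1-2 | P1 2-5 | P3 5-6 | P4 6-9 | P3 9-13 | P0 13-19 | P2 19-28 |
Completion: P0=19  P1=5  P2=28  P3=13  P4=9
Turnaround (C−A): P0=18  P1=3  P2=28  P3=10  P4=3
Turnaround = completion − arrival: P0=18, P1=3, P2=28, P3=10, P4=3
Total turnaround = 18 + 3 + 28 + 10 + 3 = 62

62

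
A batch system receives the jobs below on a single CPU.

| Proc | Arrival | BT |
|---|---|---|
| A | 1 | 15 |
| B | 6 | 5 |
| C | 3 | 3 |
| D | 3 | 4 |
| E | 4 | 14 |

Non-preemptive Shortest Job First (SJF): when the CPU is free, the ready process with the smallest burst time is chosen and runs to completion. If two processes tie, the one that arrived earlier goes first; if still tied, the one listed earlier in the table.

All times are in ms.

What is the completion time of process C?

19

Timeline: | idle 0-1 | A 1-16 | C 16-19 | D 19-23 | B 23-28 | E 28-42 |
Completion: A=16  B=28  C=19  D=23  E=42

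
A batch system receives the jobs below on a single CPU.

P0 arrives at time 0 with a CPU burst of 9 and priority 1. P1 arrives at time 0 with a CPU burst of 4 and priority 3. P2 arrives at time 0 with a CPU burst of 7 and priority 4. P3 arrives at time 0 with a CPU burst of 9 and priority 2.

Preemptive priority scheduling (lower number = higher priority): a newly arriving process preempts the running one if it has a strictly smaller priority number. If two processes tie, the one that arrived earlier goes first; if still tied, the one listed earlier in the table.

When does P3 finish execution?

18

Gantt: | P0 0-9 | P3 9-18 | P1 18-22 | P2 22-29 |
Completion: P0=9  P1=22  P2=29  P3=18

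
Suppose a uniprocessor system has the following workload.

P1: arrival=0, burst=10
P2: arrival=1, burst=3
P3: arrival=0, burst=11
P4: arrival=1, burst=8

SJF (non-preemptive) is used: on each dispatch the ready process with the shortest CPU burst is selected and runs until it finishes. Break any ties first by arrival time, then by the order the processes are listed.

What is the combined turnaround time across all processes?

Schedule: | P1 0-10 | P2 10-13 | P4 13-21 | P3 21-32 |
Completion: P1=10  P2=13  P3=32  P4=21
Turnaround = completion − arrival: P1=10, P2=12, P3=32, P4=20
Total turnaround = 10 + 12 + 32 + 20 = 74

74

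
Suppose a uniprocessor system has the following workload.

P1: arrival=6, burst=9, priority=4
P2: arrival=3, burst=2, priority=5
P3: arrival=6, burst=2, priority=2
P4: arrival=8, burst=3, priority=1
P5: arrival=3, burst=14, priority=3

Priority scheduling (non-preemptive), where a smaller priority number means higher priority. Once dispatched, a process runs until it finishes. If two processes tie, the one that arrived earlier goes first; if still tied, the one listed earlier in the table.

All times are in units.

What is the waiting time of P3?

Schedule: | idle 0-3 | P5 3-17 | P4 17-20 | P3 20-22 | P1 22-31 | P2 31-33 |
Completion: P1=31  P2=33  P3=22  P4=20  P5=17
Turnaround (C−A): P1=25  P2=30  P3=16  P4=12  P5=14
Waiting(P3) = turnaround − burst = 16 − 2 = 14

14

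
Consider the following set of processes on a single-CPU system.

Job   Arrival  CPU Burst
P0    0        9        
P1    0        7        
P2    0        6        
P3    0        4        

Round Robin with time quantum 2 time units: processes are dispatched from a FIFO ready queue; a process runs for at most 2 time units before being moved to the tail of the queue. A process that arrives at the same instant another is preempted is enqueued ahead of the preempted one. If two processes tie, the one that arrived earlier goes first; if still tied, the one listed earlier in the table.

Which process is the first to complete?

Schedule: | P0 0-2 | P1 2-4 | P2 4-6 | P3 6-8 | P0 8-10 | P1 10-12 | P2 12-14 | P3 14-16 | P0 16-18 | P1 18-20 | P2 20-22 | P0 22-24 | P1 24-25 | P0 25-26 |
Completion: P0=26  P1=25  P2=22  P3=16
Finish order: P3 → P2 → P1 → P0

P3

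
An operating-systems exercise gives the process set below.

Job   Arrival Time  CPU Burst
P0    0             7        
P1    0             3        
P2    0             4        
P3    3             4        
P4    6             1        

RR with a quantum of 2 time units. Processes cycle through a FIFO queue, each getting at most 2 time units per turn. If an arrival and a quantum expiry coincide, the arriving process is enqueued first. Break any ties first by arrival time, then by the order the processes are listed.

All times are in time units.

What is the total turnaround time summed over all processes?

Timeline: | P0 0-2 | P1 2-4 | P2 4-6 | P0 6-8 | P3 8-10 | P1 10-11 | P4 11-12 | P2 12-14 | P0 14-16 | P3 16-18 | P0 18-19 |
Completion: P0=19  P1=11  P2=14  P3=18  P4=12
Turnaround = completion − arrival: P0=19, P1=11, P2=14, P3=15, P4=6
Total turnaround = 19 + 11 + 14 + 15 + 6 = 65

65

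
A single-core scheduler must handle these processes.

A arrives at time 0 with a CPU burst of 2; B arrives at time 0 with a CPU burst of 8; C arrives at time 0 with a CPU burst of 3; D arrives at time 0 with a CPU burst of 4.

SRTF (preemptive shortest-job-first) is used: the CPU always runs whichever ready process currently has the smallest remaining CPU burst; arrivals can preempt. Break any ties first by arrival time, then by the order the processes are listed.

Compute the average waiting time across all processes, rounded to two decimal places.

4.00

Gantt: | A 0-2 | C 2-5 | D 5-9 | B 9-17 |
Completion: A=2  B=17  C=5  D=9
Turnaround (C−A): A=2  B=17  C=5  D=9
Waiting times: A=0, B=9, C=2, D=5
Average waiting = (0+9+2+5) / 4 = 16/4 = 4.00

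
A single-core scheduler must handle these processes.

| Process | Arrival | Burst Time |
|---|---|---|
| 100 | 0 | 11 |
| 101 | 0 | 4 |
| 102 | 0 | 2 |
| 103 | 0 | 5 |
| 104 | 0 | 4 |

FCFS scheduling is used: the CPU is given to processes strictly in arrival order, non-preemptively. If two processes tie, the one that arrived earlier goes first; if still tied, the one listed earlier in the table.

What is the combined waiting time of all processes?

Timeline: | 100 0-11 | 101 11-15 | 102 15-17 | 103 17-22 | 104 22-26 |
Completion: 100=11  101=15  102=17  103=22  104=26
Turnaround (C−A): 100=11  101=15  102=17  103=22  104=26
Waiting = turnaround − burst: 100=0, 101=11, 102=15, 103=17, 104=22
Total waiting = 0 + 11 + 15 + 17 + 22 = 65

65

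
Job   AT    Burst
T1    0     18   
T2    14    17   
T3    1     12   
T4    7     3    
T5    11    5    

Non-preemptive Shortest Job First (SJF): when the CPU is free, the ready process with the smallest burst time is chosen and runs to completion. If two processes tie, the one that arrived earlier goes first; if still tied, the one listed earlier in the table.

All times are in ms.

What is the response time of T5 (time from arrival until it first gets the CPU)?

Gantt: | T1 0-18 | T4 18-21 | T5 21-26 | T3 26-38 | T2 38-55 |
Completion: T1=18  T2=55  T3=38  T4=21  T5=26
Turnaround (C−A): T1=18  T2=41  T3=37  T4=14  T5=15
Response(T5) = first start − arrival = 21 − 11 = 10

10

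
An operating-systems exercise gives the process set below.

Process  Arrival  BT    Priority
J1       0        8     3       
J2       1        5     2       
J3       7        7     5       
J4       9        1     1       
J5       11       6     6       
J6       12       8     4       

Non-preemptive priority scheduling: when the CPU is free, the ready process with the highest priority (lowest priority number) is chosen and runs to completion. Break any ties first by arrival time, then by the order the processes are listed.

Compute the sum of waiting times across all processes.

Gantt: | J1 0-8 | J2 8-13 | J4 13-14 | J6 14-22 | J3 22-29 | J5 29-35 |
Completion: J1=8  J2=13  J3=29  J4=14  J5=35  J6=22
Waiting = turnaround − burst: J1=0, J2=7, J3=15, J4=4, J5=18, J6=2
Total waiting = 0 + 7 + 15 + 4 + 18 + 2 = 46

46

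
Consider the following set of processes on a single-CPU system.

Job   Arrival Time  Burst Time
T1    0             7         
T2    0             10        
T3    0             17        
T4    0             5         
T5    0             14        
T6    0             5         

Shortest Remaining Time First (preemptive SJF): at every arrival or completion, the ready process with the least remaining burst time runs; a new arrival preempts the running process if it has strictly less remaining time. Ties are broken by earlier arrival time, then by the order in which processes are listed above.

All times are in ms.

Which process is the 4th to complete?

T2

Timeline: | T4 0-5 | T6 5-10 | T1 10-17 | T2 17-27 | T5 27-41 | T3 41-58 |
Completion: T1=17  T2=27  T3=58  T4=5  T5=41  T6=10
Turnaround (C−A): T1=17  T2=27  T3=58  T4=5  T5=41  T6=10
Finish order: T4 → T6 → T1 → T2 → T5 → T3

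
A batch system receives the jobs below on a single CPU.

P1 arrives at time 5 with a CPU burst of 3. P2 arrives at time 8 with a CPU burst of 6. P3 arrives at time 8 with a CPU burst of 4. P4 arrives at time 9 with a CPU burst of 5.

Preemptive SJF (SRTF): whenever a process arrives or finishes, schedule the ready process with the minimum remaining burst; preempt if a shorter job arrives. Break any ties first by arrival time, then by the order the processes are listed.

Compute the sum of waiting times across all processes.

12

Timeline: | idle 0-5 | P1 5-8 | P3 8-12 | P4 12-17 | P2 17-23 |
Completion: P1=8  P2=23  P3=12  P4=17
Turnaround (C−A): P1=3  P2=15  P3=4  P4=8
Waiting = turnaround − burst: P1=0, P2=9, P3=0, P4=3
Total waiting = 0 + 9 + 0 + 3 = 12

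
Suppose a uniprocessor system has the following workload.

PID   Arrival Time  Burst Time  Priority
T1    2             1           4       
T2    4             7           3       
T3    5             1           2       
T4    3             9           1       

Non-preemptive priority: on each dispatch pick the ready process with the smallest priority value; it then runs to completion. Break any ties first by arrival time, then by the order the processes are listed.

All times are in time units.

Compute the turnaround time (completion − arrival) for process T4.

Schedule: | idle 0-2 | T1 2-3 | T4 3-12 | T3 12-13 | T2 13-20 |
Completion: T1=3  T2=20  T3=13  T4=12
Turnaround (C−A): T1=1  T2=16  T3=8  T4=9
Turnaround(T4) = completion − arrival = 12 − 3 = 9

9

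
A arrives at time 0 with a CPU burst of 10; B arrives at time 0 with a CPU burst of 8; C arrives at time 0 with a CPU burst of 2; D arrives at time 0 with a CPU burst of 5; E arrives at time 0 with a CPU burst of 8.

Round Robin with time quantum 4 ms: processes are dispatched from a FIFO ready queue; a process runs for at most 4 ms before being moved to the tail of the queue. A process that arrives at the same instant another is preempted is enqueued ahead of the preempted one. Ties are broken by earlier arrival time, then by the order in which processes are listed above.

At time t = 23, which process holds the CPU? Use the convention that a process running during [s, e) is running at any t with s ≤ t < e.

B

Gantt: | A 0-4 | B 4-8 | C 8-10 | D 10-14 | E 14-18 | A 18-22 | B 22-26 | D 26-27 | E 27-31 | A 31-33 |
Completion: A=33  B=26  C=10  D=27  E=31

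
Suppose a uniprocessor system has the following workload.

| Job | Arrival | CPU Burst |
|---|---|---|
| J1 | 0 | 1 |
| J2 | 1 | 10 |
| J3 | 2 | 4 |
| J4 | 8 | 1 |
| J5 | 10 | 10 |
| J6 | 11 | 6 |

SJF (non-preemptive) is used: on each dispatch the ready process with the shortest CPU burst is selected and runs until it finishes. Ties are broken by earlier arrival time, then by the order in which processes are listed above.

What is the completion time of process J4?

12

Schedule: | J1 0-1 | J2 1-11 | J4 11-12 | J3 12-16 | J6 16-22 | J5 22-32 |
Completion: J1=1  J2=11  J3=16  J4=12  J5=32  J6=22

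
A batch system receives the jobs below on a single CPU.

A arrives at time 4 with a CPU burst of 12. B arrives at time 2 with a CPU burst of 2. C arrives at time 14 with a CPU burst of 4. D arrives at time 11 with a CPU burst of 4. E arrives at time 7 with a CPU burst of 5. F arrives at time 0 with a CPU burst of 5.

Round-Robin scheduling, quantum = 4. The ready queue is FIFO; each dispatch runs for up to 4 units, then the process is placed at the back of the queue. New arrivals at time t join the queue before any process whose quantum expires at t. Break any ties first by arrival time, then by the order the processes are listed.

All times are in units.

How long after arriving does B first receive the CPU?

Timeline: | F 0-4 | B 4-6 | A 6-10 | F 10-11 | E 11-15 | A 15-19 | D 19-23 | C 23-27 | E 27-28 | A 28-32 |
Completion: A=32  B=6  C=27  D=23  E=28  F=11
Turnaround (C−A): A=28  B=4  C=13  D=12  E=21  F=11
Response(B) = first start − arrival = 4 − 2 = 2

2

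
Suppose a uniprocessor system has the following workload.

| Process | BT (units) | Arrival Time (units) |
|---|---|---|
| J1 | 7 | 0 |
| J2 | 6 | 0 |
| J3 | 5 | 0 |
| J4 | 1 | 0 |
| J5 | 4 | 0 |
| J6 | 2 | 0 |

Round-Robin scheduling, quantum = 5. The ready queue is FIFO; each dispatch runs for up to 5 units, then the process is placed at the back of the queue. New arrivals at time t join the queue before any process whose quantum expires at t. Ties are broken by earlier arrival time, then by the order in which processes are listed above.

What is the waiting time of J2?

19

Timeline: | J1 0-5 | J2 5-10 | J3 10-15 | J4 15-16 | J5 16-20 | J6 20-22 | J1 22-24 | J2 24-25 |
Completion: J1=24  J2=25  J3=15  J4=16  J5=20  J6=22
Turnaround (C−A): J1=24  J2=25  J3=15  J4=16  J5=20  J6=22
Waiting(J2) = turnaround − burst = 25 − 6 = 19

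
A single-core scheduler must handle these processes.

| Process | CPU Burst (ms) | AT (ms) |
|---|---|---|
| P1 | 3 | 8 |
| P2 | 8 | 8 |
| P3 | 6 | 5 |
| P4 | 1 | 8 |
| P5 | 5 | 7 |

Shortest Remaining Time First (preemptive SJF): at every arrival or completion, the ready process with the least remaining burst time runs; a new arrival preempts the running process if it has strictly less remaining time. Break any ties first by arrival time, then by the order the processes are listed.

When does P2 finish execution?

28

Schedule: | idle 0-5 | P3 5-8 | P4 8-9 | P3 9-12 | P1 12-15 | P5 15-20 | P2 20-28 |
Completion: P1=15  P2=28  P3=12  P4=9  P5=20
Turnaround (C−A): P1=7  P2=20  P3=7  P4=1  P5=13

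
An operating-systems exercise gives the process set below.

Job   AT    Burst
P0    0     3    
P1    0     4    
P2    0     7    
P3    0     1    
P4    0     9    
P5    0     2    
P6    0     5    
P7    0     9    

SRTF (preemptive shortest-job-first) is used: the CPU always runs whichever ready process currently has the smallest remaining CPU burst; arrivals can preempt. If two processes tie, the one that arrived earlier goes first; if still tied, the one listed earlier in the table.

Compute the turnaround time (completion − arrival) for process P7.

Timeline: | P3 0-1 | P5 1-3 | P0 3-6 | P1 6-10 | P6 10-15 | P2 15-22 | P4 22-31 | P7 31-40 |
Completion: P0=6  P1=10  P2=22  P3=1  P4=31  P5=3  P6=15  P7=40
Turnaround (C−A): P0=6  P1=10  P2=22  P3=1  P4=31  P5=3  P6=15  P7=40
Turnaround(P7) = completion − arrival = 40 − 0 = 40

40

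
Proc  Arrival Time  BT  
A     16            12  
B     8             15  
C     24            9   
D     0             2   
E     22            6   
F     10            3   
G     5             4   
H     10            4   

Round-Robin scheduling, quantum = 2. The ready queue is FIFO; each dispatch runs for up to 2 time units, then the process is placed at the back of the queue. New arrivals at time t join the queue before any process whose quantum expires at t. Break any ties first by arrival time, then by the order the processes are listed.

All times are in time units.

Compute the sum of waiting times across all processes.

Schedule: | D 0-2 | idle 2-5 | G 5-9 | B 9-11 | F 11-13 | H 13-15 | B 15-17 | F 17-18 | H 18-20 | A 20-22 | B 22-24 | E 24-26 | A 26-28 | C 28-30 | B 30-32 | E 32-34 | A 34-36 | C 36-38 | B 38-40 | E 40-42 | A 42-44 | C 44-46 | B 46-48 | A 48-50 | C 50-52 | B 52-54 | A 54-56 | C 56-57 | B 57-58 |
Completion: A=56  B=58  C=57  D=2  E=42  F=18  G=9  H=20
Turnaround (C−A): A=40  B=50  C=33  D=2  E=20  F=8  G=4  H=10
Waiting = turnaround − burst: A=28, B=35, C=24, D=0, E=14, F=5, G=0, H=6
Total waiting = 28 + 35 + 24 + 0 + 14 + 5 + 0 + 6 = 112

112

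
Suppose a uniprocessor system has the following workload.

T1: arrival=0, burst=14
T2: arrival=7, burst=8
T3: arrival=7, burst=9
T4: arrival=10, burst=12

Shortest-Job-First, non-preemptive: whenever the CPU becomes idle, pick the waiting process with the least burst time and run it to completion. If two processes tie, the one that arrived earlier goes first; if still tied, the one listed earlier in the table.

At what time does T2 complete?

22

Timeline: | T1 0-14 | T2 14-22 | T3 22-31 | T4 31-43 |
Completion: T1=14  T2=22  T3=31  T4=43
Turnaround (C−A): T1=14  T2=15  T3=24  T4=33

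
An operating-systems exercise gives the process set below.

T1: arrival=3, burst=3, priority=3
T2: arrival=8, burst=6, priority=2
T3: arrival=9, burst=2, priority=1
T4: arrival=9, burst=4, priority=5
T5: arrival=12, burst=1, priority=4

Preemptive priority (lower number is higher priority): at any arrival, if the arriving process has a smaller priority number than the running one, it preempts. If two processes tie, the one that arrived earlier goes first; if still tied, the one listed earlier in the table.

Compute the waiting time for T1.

0

Schedule: | idle 0-3 | T1 3-6 | idle 6-8 | T2 8-9 | T3 9-11 | T2 11-16 | T5 16-17 | T4 17-21 |
Completion: T1=6  T2=16  T3=11  T4=21  T5=17
Turnaround (C−A): T1=3  T2=8  T3=2  T4=12  T5=5
Waiting(T1) = turnaround − burst = 3 − 3 = 0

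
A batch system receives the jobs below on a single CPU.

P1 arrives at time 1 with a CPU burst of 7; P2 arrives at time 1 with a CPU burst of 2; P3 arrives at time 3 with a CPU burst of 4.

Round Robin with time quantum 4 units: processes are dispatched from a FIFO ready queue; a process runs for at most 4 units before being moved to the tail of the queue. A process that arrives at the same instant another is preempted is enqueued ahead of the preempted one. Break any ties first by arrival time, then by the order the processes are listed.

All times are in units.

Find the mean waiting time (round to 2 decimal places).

4.67

Schedule: | idle 0-1 | P1 1-5 | P2 5-7 | P3 7-11 | P1 11-14 |
Completion: P1=14  P2=7  P3=11
Turnaround (C−A): P1=13  P2=6  P3=8
Waiting times: P1=6, P2=4, P3=4
Average waiting = (6+4+4) / 3 = 14/3 = 4.67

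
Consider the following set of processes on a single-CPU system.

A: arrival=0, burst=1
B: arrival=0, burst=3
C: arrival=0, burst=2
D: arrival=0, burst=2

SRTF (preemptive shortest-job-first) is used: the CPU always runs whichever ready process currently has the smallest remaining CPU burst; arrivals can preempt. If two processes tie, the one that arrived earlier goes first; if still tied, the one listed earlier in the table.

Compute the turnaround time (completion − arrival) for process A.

1

Timeline: | A 0-1 | C 1-3 | D 3-5 | B 5-8 |
Completion: A=1  B=8  C=3  D=5
Turnaround (C−A): A=1  B=8  C=3  D=5
Turnaround(A) = completion − arrival = 1 − 0 = 1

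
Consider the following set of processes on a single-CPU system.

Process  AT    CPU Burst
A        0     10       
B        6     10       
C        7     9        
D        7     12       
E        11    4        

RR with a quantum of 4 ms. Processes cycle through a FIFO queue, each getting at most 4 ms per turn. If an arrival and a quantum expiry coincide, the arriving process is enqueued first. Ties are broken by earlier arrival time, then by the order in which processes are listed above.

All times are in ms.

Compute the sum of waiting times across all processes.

Schedule: | A 0-8 | B 8-12 | C 12-16 | D 16-20 | A 20-22 | E 22-26 | B 26-30 | C 30-34 | D 34-38 | B 38-40 | C 40-41 | D 41-45 |
Completion: A=22  B=40  C=41  D=45  E=26
Waiting = turnaround − burst: A=12, B=24, C=25, D=26, E=11
Total waiting = 12 + 24 + 25 + 26 + 11 = 98

98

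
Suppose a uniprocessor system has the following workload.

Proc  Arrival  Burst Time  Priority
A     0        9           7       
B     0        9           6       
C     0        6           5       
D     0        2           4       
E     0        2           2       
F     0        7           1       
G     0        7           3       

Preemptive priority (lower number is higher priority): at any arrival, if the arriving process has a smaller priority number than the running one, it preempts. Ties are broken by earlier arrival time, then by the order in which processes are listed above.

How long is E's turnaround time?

Timeline: | F 0-7 | E 7-9 | G 9-16 | D 16-18 | C 18-24 | B 24-33 | A 33-42 |
Completion: A=42  B=33  C=24  D=18  E=9  F=7  G=16
Turnaround (C−A): A=42  B=33  C=24  D=18  E=9  F=7  G=16
Turnaround(E) = completion − arrival = 9 − 0 = 9

9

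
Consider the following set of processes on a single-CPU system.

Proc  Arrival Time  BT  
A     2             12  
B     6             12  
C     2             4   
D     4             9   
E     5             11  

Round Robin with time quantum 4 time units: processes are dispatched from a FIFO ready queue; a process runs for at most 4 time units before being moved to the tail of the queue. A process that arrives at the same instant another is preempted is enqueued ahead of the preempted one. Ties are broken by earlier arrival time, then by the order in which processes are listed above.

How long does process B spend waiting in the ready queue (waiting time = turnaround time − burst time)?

32

Timeline: | idle 0-2 | A 2-6 | C 6-10 | D 10-14 | E 14-18 | B 18-22 | A 22-26 | D 26-30 | E 30-34 | B 34-38 | A 38-42 | D 42-43 | E 43-46 | B 46-50 |
Completion: A=42  B=50  C=10  D=43  E=46
Turnaround (C−A): A=40  B=44  C=8  D=39  E=41
Waiting(B) = turnaround − burst = 44 − 12 = 32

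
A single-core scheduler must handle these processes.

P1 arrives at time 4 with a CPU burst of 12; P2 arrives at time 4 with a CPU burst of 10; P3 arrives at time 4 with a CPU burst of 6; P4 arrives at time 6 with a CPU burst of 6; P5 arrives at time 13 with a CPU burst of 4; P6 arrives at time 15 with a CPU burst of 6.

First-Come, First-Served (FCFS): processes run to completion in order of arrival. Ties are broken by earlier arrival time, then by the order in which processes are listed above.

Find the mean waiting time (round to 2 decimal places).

Schedule: | idle 0-4 | P1 4-16 | P2 16-26 | P3 26-32 | P4 32-38 | P5 38-42 | P6 42-48 |
Completion: P1=16  P2=26  P3=32  P4=38  P5=42  P6=48
Waiting times: P1=0, P2=12, P3=22, P4=26, P5=25, P6=27
Average waiting = (0+12+22+26+25+27) / 6 = 112/6 = 18.67

18.67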